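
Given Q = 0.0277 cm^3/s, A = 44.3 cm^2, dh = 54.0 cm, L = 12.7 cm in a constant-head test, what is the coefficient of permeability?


Result: 0.000147 cm/s

Derivation:
Compute hydraulic gradient:
i = dh / L = 54.0 / 12.7 = 4.25197
Then apply Darcy's law:
k = Q / (A * i)
k = 0.0277 / (44.3 * 4.25197)
k = 0.0277 / 188.362
k = 0.000147 cm/s


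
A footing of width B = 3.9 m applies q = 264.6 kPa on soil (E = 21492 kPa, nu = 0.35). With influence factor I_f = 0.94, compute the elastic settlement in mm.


Result: 39.605 mm

Derivation:
Using Se = q * B * (1 - nu^2) * I_f / E
1 - nu^2 = 1 - 0.35^2 = 0.8775
Se = 264.6 * 3.9 * 0.8775 * 0.94 / 21492
Se = 0.039605 m
Convert to mm: Se = 0.039605 * 1000 = 39.605 mm


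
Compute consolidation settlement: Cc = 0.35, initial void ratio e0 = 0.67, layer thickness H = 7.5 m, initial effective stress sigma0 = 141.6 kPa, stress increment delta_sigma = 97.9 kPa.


Using Sc = Cc * H / (1 + e0) * log10((sigma0 + delta_sigma) / sigma0)
Stress ratio = (141.6 + 97.9) / 141.6 = 1.69138
log10(1.69138) = 0.228242
Cc * H / (1 + e0) = 0.35 * 7.5 / (1 + 0.67) = 1.57186
Sc = 1.57186 * 0.228242
Sc = 0.3588 m


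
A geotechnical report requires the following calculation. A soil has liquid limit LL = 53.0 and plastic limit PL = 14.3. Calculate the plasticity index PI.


Using PI = LL - PL
PI = 53.0 - 14.3
PI = 38.7


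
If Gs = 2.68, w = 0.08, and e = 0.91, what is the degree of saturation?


Using S = Gs * w / e
S = 2.68 * 0.08 / 0.91
S = 0.2356


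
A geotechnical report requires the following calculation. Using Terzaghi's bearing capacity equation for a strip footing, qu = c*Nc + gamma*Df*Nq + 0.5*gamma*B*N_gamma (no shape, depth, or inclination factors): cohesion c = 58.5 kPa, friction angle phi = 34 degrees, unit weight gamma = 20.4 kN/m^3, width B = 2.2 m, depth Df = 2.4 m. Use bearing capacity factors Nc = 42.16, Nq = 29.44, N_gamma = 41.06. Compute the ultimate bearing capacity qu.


Result: 4829.13 kPa

Derivation:
Compute qu = c*Nc + gamma*Df*Nq + 0.5*gamma*B*N_gamma
Term 1: 58.5 * 42.16 = 2466.36
Term 2: 20.4 * 2.4 * 29.44 = 1441.3824
Term 3: 0.5 * 20.4 * 2.2 * 41.06 = 921.3864
qu = 2466.36 + 1441.3824 + 921.3864
qu = 4829.13 kPa


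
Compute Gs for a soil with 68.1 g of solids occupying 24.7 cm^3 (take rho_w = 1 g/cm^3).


Result: 2.757

Derivation:
Using Gs = m_s / (V_s * rho_w)
Since rho_w = 1 g/cm^3:
Gs = 68.1 / 24.7
Gs = 2.757


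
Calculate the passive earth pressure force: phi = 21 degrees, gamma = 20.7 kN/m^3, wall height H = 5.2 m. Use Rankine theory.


Result: 592.49 kN/m

Derivation:
Compute passive earth pressure coefficient:
Kp = tan^2(45 + phi/2) = tan^2(55.5) = 2.117051
Compute passive force:
Pp = 0.5 * Kp * gamma * H^2
Pp = 0.5 * 2.117051 * 20.7 * 5.2^2
Pp = 592.49 kN/m


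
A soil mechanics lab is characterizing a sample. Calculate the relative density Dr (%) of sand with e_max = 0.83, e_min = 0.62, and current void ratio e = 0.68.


Using Dr = (e_max - e) / (e_max - e_min) * 100
e_max - e = 0.83 - 0.68 = 0.15
e_max - e_min = 0.83 - 0.62 = 0.21
Dr = 0.15 / 0.21 * 100
Dr = 71.43 %


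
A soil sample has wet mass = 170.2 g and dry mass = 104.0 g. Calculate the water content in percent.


Using w = (m_wet - m_dry) / m_dry * 100
m_wet - m_dry = 170.2 - 104.0 = 66.2 g
w = 66.2 / 104.0 * 100
w = 63.65 %


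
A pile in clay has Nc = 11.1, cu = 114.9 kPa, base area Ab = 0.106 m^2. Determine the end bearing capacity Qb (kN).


Result: 135.19 kN

Derivation:
Using Qb = Nc * cu * Ab
Qb = 11.1 * 114.9 * 0.106
Qb = 135.19 kN


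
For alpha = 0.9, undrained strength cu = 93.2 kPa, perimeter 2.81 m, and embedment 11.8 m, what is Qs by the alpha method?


Using Qs = alpha * cu * perimeter * L
Qs = 0.9 * 93.2 * 2.81 * 11.8
Qs = 2781.29 kN


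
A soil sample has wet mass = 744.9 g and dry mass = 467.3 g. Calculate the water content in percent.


Using w = (m_wet - m_dry) / m_dry * 100
m_wet - m_dry = 744.9 - 467.3 = 277.6 g
w = 277.6 / 467.3 * 100
w = 59.41 %


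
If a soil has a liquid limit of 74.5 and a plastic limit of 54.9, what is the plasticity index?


Using PI = LL - PL
PI = 74.5 - 54.9
PI = 19.6


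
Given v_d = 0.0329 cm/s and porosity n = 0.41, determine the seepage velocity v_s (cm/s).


Using v_s = v_d / n
v_s = 0.0329 / 0.41
v_s = 0.08024 cm/s


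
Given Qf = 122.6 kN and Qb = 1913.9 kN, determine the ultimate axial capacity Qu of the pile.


Using Qu = Qf + Qb
Qu = 122.6 + 1913.9
Qu = 2036.5 kN


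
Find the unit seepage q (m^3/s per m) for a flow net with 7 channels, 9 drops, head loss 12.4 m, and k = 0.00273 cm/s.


Convert k to m/s for unit consistency with H:
k = 0.00273 cm/s = 0.00273 / 100 m/s = 2.73e-05 m/s
Using q = k * H * Nf / Nd
Nf / Nd = 7 / 9 = 0.7778
q = 2.73e-05 * 12.4 * 0.7778
q = 0.0002633 m^3/s per m


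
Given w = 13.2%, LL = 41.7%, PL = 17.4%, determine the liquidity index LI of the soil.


First compute the plasticity index:
PI = LL - PL = 41.7 - 17.4 = 24.3
Then compute the liquidity index:
LI = (w - PL) / PI
LI = (13.2 - 17.4) / 24.3
LI = -0.173


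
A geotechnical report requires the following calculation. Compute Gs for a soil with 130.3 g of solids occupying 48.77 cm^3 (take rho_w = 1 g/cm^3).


Result: 2.672

Derivation:
Using Gs = m_s / (V_s * rho_w)
Since rho_w = 1 g/cm^3:
Gs = 130.3 / 48.77
Gs = 2.672


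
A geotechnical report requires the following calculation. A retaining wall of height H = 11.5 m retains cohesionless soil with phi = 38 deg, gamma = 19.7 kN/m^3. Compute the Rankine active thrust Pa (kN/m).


Compute active earth pressure coefficient:
Ka = tan^2(45 - phi/2) = tan^2(26.0) = 0.237883
Compute active force:
Pa = 0.5 * Ka * gamma * H^2
Pa = 0.5 * 0.237883 * 19.7 * 11.5^2
Pa = 309.88 kN/m


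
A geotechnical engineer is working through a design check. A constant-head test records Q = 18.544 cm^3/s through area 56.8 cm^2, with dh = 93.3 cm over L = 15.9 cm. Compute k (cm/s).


Compute hydraulic gradient:
i = dh / L = 93.3 / 15.9 = 5.86792
Then apply Darcy's law:
k = Q / (A * i)
k = 18.544 / (56.8 * 5.86792)
k = 18.544 / 333.298
k = 0.055638 cm/s


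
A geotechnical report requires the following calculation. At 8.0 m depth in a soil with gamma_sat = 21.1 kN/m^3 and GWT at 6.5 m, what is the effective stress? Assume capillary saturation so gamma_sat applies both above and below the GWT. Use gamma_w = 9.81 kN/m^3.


Total stress = gamma_sat * depth
sigma = 21.1 * 8.0 = 168.8 kPa
Pore water pressure u = gamma_w * (depth - d_wt)
u = 9.81 * (8.0 - 6.5) = 14.715 kPa
Effective stress = sigma - u
sigma' = 168.8 - 14.715 = 154.09 kPa


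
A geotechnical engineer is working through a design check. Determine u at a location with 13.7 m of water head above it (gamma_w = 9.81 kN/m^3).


Using u = gamma_w * h_w
u = 9.81 * 13.7
u = 134.4 kPa


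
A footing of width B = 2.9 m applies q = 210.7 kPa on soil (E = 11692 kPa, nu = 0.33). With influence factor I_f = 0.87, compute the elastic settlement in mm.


Using Se = q * B * (1 - nu^2) * I_f / E
1 - nu^2 = 1 - 0.33^2 = 0.8911
Se = 210.7 * 2.9 * 0.8911 * 0.87 / 11692
Se = 0.040515 m
Convert to mm: Se = 0.040515 * 1000 = 40.515 mm


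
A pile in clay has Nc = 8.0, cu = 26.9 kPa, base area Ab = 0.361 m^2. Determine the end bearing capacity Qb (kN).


Result: 77.69 kN

Derivation:
Using Qb = Nc * cu * Ab
Qb = 8.0 * 26.9 * 0.361
Qb = 77.69 kN


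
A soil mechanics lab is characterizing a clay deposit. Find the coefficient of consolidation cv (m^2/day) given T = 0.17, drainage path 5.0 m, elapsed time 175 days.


Result: 0.02429 m^2/day

Derivation:
Using cv = T * H_dr^2 / t
H_dr^2 = 5.0^2 = 25.0
cv = 0.17 * 25.0 / 175
cv = 0.02429 m^2/day


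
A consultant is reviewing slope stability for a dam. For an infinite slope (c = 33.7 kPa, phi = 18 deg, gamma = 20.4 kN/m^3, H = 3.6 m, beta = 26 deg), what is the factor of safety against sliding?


Using Fs = c / (gamma*H*sin(beta)*cos(beta)) + tan(phi)/tan(beta)
Cohesion contribution = 33.7 / (20.4*3.6*sin(26)*cos(26))
Cohesion contribution = 1.16465
Friction contribution = tan(18)/tan(26) = 0.666184
Fs = 1.16465 + 0.666184
Fs = 1.831


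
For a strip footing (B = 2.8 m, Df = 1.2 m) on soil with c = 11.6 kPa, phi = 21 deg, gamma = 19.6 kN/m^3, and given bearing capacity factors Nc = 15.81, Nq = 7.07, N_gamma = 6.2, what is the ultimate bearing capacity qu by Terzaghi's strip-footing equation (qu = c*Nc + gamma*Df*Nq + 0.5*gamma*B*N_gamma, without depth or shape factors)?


Result: 519.81 kPa

Derivation:
Compute qu = c*Nc + gamma*Df*Nq + 0.5*gamma*B*N_gamma
Term 1: 11.6 * 15.81 = 183.396
Term 2: 19.6 * 1.2 * 7.07 = 166.2864
Term 3: 0.5 * 19.6 * 2.8 * 6.2 = 170.128
qu = 183.396 + 166.2864 + 170.128
qu = 519.81 kPa


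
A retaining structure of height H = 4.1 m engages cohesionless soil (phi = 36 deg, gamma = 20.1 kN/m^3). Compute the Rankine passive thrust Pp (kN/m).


Result: 650.73 kN/m

Derivation:
Compute passive earth pressure coefficient:
Kp = tan^2(45 + phi/2) = tan^2(63.0) = 3.85184
Compute passive force:
Pp = 0.5 * Kp * gamma * H^2
Pp = 0.5 * 3.85184 * 20.1 * 4.1^2
Pp = 650.73 kN/m


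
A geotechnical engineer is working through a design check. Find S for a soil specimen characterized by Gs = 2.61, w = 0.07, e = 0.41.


Result: 0.4456

Derivation:
Using S = Gs * w / e
S = 2.61 * 0.07 / 0.41
S = 0.4456


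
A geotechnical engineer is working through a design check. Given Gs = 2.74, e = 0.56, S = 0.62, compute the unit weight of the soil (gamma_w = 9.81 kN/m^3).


Using gamma = gamma_w * (Gs + S*e) / (1 + e)
Numerator: Gs + S*e = 2.74 + 0.62*0.56 = 3.0872
Denominator: 1 + e = 1 + 0.56 = 1.56
gamma = 9.81 * 3.0872 / 1.56
gamma = 19.414 kN/m^3


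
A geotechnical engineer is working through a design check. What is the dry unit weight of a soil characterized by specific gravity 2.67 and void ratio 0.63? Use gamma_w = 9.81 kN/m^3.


Using gamma_d = Gs * gamma_w / (1 + e)
gamma_d = 2.67 * 9.81 / (1 + 0.63)
gamma_d = 2.67 * 9.81 / 1.63
gamma_d = 16.069 kN/m^3


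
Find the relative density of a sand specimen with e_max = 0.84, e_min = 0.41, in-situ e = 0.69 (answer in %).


Result: 34.88 %

Derivation:
Using Dr = (e_max - e) / (e_max - e_min) * 100
e_max - e = 0.84 - 0.69 = 0.15
e_max - e_min = 0.84 - 0.41 = 0.43
Dr = 0.15 / 0.43 * 100
Dr = 34.88 %


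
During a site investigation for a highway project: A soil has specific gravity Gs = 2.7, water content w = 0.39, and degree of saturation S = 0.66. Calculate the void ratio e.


Result: 1.5955

Derivation:
Using the relation e = Gs * w / S
e = 2.7 * 0.39 / 0.66
e = 1.5955


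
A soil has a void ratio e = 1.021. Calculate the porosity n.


Result: 0.5052

Derivation:
Using the relation n = e / (1 + e)
n = 1.021 / (1 + 1.021)
n = 1.021 / 2.021
n = 0.5052


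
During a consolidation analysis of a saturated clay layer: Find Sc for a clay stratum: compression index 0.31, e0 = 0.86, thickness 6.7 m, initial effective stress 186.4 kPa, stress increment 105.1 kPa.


Using Sc = Cc * H / (1 + e0) * log10((sigma0 + delta_sigma) / sigma0)
Stress ratio = (186.4 + 105.1) / 186.4 = 1.56384
log10(1.56384) = 0.194193
Cc * H / (1 + e0) = 0.31 * 6.7 / (1 + 0.86) = 1.11667
Sc = 1.11667 * 0.194193
Sc = 0.2168 m


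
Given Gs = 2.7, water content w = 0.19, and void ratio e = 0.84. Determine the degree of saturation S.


Result: 0.6107

Derivation:
Using S = Gs * w / e
S = 2.7 * 0.19 / 0.84
S = 0.6107


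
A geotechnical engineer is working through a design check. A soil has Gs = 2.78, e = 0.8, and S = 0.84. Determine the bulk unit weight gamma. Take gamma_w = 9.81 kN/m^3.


Result: 18.813 kN/m^3

Derivation:
Using gamma = gamma_w * (Gs + S*e) / (1 + e)
Numerator: Gs + S*e = 2.78 + 0.84*0.8 = 3.452
Denominator: 1 + e = 1 + 0.8 = 1.8
gamma = 9.81 * 3.452 / 1.8
gamma = 18.813 kN/m^3


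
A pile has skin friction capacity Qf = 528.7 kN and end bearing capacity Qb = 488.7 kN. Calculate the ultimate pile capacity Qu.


Using Qu = Qf + Qb
Qu = 528.7 + 488.7
Qu = 1017.4 kN


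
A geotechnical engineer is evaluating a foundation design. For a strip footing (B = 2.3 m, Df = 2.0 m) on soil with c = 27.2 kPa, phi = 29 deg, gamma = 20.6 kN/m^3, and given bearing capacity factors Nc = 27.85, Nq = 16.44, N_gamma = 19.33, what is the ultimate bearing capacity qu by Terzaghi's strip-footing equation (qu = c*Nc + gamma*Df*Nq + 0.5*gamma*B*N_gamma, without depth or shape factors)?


Compute qu = c*Nc + gamma*Df*Nq + 0.5*gamma*B*N_gamma
Term 1: 27.2 * 27.85 = 757.52
Term 2: 20.6 * 2.0 * 16.44 = 677.328
Term 3: 0.5 * 20.6 * 2.3 * 19.33 = 457.9277
qu = 757.52 + 677.328 + 457.9277
qu = 1892.78 kPa


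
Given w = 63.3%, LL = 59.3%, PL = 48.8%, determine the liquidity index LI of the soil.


First compute the plasticity index:
PI = LL - PL = 59.3 - 48.8 = 10.5
Then compute the liquidity index:
LI = (w - PL) / PI
LI = (63.3 - 48.8) / 10.5
LI = 1.381


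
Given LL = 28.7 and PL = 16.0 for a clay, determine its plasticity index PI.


Result: 12.7

Derivation:
Using PI = LL - PL
PI = 28.7 - 16.0
PI = 12.7


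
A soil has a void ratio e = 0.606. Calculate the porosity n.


Using the relation n = e / (1 + e)
n = 0.606 / (1 + 0.606)
n = 0.606 / 1.606
n = 0.3773


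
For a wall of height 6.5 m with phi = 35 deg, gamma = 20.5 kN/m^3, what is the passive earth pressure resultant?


Compute passive earth pressure coefficient:
Kp = tan^2(45 + phi/2) = tan^2(62.5) = 3.690172
Compute passive force:
Pp = 0.5 * Kp * gamma * H^2
Pp = 0.5 * 3.690172 * 20.5 * 6.5^2
Pp = 1598.08 kN/m


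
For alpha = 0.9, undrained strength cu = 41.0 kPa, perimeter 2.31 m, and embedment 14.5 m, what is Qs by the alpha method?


Result: 1235.97 kN

Derivation:
Using Qs = alpha * cu * perimeter * L
Qs = 0.9 * 41.0 * 2.31 * 14.5
Qs = 1235.97 kN


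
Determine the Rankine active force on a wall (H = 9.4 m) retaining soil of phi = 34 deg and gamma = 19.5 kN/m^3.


Result: 243.56 kN/m

Derivation:
Compute active earth pressure coefficient:
Ka = tan^2(45 - phi/2) = tan^2(28.0) = 0.282715
Compute active force:
Pa = 0.5 * Ka * gamma * H^2
Pa = 0.5 * 0.282715 * 19.5 * 9.4^2
Pa = 243.56 kN/m


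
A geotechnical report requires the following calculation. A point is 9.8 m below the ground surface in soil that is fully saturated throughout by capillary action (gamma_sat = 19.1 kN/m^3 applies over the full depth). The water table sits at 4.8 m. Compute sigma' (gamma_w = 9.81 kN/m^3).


Result: 138.13 kPa

Derivation:
Total stress = gamma_sat * depth
sigma = 19.1 * 9.8 = 187.18 kPa
Pore water pressure u = gamma_w * (depth - d_wt)
u = 9.81 * (9.8 - 4.8) = 49.05 kPa
Effective stress = sigma - u
sigma' = 187.18 - 49.05 = 138.13 kPa


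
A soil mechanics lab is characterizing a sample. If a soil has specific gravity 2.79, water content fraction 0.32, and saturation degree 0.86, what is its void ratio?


Result: 1.0381

Derivation:
Using the relation e = Gs * w / S
e = 2.79 * 0.32 / 0.86
e = 1.0381


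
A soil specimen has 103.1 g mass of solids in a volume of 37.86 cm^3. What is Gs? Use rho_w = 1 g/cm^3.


Using Gs = m_s / (V_s * rho_w)
Since rho_w = 1 g/cm^3:
Gs = 103.1 / 37.86
Gs = 2.723


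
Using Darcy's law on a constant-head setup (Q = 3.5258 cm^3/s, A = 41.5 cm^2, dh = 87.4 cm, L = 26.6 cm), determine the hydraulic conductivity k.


Compute hydraulic gradient:
i = dh / L = 87.4 / 26.6 = 3.28571
Then apply Darcy's law:
k = Q / (A * i)
k = 3.5258 / (41.5 * 3.28571)
k = 3.5258 / 136.357
k = 0.025857 cm/s


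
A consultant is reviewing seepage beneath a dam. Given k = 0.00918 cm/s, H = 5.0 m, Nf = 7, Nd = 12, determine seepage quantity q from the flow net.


Convert k to m/s for unit consistency with H:
k = 0.00918 cm/s = 0.00918 / 100 m/s = 9.18e-05 m/s
Using q = k * H * Nf / Nd
Nf / Nd = 7 / 12 = 0.5833
q = 9.18e-05 * 5.0 * 0.5833
q = 0.0002678 m^3/s per m


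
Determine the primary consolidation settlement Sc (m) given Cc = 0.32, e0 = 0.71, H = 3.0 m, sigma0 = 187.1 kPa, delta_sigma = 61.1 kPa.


Result: 0.0689 m

Derivation:
Using Sc = Cc * H / (1 + e0) * log10((sigma0 + delta_sigma) / sigma0)
Stress ratio = (187.1 + 61.1) / 187.1 = 1.32656
log10(1.32656) = 0.122728
Cc * H / (1 + e0) = 0.32 * 3.0 / (1 + 0.71) = 0.561404
Sc = 0.561404 * 0.122728
Sc = 0.0689 m


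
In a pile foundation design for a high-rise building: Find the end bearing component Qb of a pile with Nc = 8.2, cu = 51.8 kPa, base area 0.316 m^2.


Result: 134.22 kN

Derivation:
Using Qb = Nc * cu * Ab
Qb = 8.2 * 51.8 * 0.316
Qb = 134.22 kN


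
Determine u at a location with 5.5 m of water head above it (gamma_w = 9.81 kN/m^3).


Using u = gamma_w * h_w
u = 9.81 * 5.5
u = 53.96 kPa


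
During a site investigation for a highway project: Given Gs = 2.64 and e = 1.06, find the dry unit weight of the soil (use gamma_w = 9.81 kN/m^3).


Result: 12.572 kN/m^3

Derivation:
Using gamma_d = Gs * gamma_w / (1 + e)
gamma_d = 2.64 * 9.81 / (1 + 1.06)
gamma_d = 2.64 * 9.81 / 2.06
gamma_d = 12.572 kN/m^3


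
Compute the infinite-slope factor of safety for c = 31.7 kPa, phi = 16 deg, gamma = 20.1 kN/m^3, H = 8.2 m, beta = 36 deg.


Using Fs = c / (gamma*H*sin(beta)*cos(beta)) + tan(phi)/tan(beta)
Cohesion contribution = 31.7 / (20.1*8.2*sin(36)*cos(36))
Cohesion contribution = 0.404458
Friction contribution = tan(16)/tan(36) = 0.394671
Fs = 0.404458 + 0.394671
Fs = 0.799


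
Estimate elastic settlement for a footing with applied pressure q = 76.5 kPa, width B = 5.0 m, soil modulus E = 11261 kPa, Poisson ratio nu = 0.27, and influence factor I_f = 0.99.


Using Se = q * B * (1 - nu^2) * I_f / E
1 - nu^2 = 1 - 0.27^2 = 0.9271
Se = 76.5 * 5.0 * 0.9271 * 0.99 / 11261
Se = 0.031176 m
Convert to mm: Se = 0.031176 * 1000 = 31.176 mm


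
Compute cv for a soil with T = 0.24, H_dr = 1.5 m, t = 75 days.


Result: 0.0072 m^2/day

Derivation:
Using cv = T * H_dr^2 / t
H_dr^2 = 1.5^2 = 2.25
cv = 0.24 * 2.25 / 75
cv = 0.0072 m^2/day


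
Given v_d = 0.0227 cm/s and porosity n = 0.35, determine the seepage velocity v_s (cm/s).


Result: 0.06486 cm/s

Derivation:
Using v_s = v_d / n
v_s = 0.0227 / 0.35
v_s = 0.06486 cm/s


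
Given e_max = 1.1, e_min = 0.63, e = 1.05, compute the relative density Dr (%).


Using Dr = (e_max - e) / (e_max - e_min) * 100
e_max - e = 1.1 - 1.05 = 0.05
e_max - e_min = 1.1 - 0.63 = 0.47
Dr = 0.05 / 0.47 * 100
Dr = 10.64 %


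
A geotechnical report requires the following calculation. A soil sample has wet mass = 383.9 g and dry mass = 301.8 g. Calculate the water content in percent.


Result: 27.2 %

Derivation:
Using w = (m_wet - m_dry) / m_dry * 100
m_wet - m_dry = 383.9 - 301.8 = 82.1 g
w = 82.1 / 301.8 * 100
w = 27.2 %


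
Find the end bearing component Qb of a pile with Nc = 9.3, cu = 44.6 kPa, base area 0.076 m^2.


Using Qb = Nc * cu * Ab
Qb = 9.3 * 44.6 * 0.076
Qb = 31.52 kN


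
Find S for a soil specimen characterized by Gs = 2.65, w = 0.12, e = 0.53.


Using S = Gs * w / e
S = 2.65 * 0.12 / 0.53
S = 0.6


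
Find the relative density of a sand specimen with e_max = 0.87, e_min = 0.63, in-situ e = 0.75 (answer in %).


Using Dr = (e_max - e) / (e_max - e_min) * 100
e_max - e = 0.87 - 0.75 = 0.12
e_max - e_min = 0.87 - 0.63 = 0.24
Dr = 0.12 / 0.24 * 100
Dr = 50.0 %


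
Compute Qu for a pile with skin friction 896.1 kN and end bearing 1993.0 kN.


Using Qu = Qf + Qb
Qu = 896.1 + 1993.0
Qu = 2889.1 kN


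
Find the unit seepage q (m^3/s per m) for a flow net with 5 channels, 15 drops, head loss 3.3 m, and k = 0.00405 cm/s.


Convert k to m/s for unit consistency with H:
k = 0.00405 cm/s = 0.00405 / 100 m/s = 4.05e-05 m/s
Using q = k * H * Nf / Nd
Nf / Nd = 5 / 15 = 0.3333
q = 4.05e-05 * 3.3 * 0.3333
q = 4.455e-05 m^3/s per m


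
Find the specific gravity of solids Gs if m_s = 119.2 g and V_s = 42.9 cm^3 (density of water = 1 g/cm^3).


Using Gs = m_s / (V_s * rho_w)
Since rho_w = 1 g/cm^3:
Gs = 119.2 / 42.9
Gs = 2.779


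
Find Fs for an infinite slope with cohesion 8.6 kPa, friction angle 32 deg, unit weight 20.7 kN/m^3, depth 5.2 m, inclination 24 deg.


Using Fs = c / (gamma*H*sin(beta)*cos(beta)) + tan(phi)/tan(beta)
Cohesion contribution = 8.6 / (20.7*5.2*sin(24)*cos(24))
Cohesion contribution = 0.215021
Friction contribution = tan(32)/tan(24) = 1.40348
Fs = 0.215021 + 1.40348
Fs = 1.619


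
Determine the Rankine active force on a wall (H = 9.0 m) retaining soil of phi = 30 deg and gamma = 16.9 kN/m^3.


Compute active earth pressure coefficient:
Ka = tan^2(45 - phi/2) = tan^2(30.0) = 0.333333
Compute active force:
Pa = 0.5 * Ka * gamma * H^2
Pa = 0.5 * 0.333333 * 16.9 * 9.0^2
Pa = 228.15 kN/m


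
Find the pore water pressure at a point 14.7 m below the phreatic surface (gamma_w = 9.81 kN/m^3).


Result: 144.21 kPa

Derivation:
Using u = gamma_w * h_w
u = 9.81 * 14.7
u = 144.21 kPa


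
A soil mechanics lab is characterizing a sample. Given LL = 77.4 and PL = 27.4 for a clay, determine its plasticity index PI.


Using PI = LL - PL
PI = 77.4 - 27.4
PI = 50.0


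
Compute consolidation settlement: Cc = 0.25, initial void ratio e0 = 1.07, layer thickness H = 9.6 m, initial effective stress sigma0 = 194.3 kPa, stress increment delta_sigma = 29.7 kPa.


Using Sc = Cc * H / (1 + e0) * log10((sigma0 + delta_sigma) / sigma0)
Stress ratio = (194.3 + 29.7) / 194.3 = 1.15286
log10(1.15286) = 0.0617752
Cc * H / (1 + e0) = 0.25 * 9.6 / (1 + 1.07) = 1.15942
Sc = 1.15942 * 0.0617752
Sc = 0.0716 m


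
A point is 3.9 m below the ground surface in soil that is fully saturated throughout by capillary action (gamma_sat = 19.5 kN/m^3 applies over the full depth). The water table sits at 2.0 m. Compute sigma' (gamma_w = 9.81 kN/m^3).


Result: 57.41 kPa

Derivation:
Total stress = gamma_sat * depth
sigma = 19.5 * 3.9 = 76.05 kPa
Pore water pressure u = gamma_w * (depth - d_wt)
u = 9.81 * (3.9 - 2.0) = 18.639 kPa
Effective stress = sigma - u
sigma' = 76.05 - 18.639 = 57.41 kPa


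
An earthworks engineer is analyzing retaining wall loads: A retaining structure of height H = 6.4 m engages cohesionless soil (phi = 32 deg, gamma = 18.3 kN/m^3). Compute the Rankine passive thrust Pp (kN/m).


Compute passive earth pressure coefficient:
Kp = tan^2(45 + phi/2) = tan^2(61.0) = 3.254588
Compute passive force:
Pp = 0.5 * Kp * gamma * H^2
Pp = 0.5 * 3.254588 * 18.3 * 6.4^2
Pp = 1219.77 kN/m


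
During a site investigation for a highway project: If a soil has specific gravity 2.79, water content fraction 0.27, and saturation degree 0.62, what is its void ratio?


Using the relation e = Gs * w / S
e = 2.79 * 0.27 / 0.62
e = 1.215


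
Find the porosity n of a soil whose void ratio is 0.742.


Result: 0.4259

Derivation:
Using the relation n = e / (1 + e)
n = 0.742 / (1 + 0.742)
n = 0.742 / 1.742
n = 0.4259


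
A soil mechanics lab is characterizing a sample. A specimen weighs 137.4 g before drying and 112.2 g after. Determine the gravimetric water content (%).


Using w = (m_wet - m_dry) / m_dry * 100
m_wet - m_dry = 137.4 - 112.2 = 25.2 g
w = 25.2 / 112.2 * 100
w = 22.46 %


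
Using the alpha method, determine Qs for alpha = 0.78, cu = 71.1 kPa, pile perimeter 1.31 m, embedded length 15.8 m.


Using Qs = alpha * cu * perimeter * L
Qs = 0.78 * 71.1 * 1.31 * 15.8
Qs = 1147.87 kN


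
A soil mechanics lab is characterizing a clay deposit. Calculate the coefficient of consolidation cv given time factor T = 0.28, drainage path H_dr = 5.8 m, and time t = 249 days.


Using cv = T * H_dr^2 / t
H_dr^2 = 5.8^2 = 33.64
cv = 0.28 * 33.64 / 249
cv = 0.03783 m^2/day


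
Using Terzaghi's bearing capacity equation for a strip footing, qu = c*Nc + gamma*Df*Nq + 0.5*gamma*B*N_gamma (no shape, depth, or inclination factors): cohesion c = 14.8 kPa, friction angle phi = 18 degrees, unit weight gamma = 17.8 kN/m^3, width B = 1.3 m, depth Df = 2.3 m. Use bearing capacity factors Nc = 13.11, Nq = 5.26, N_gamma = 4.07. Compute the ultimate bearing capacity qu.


Compute qu = c*Nc + gamma*Df*Nq + 0.5*gamma*B*N_gamma
Term 1: 14.8 * 13.11 = 194.028
Term 2: 17.8 * 2.3 * 5.26 = 215.3444
Term 3: 0.5 * 17.8 * 1.3 * 4.07 = 47.0899
qu = 194.028 + 215.3444 + 47.0899
qu = 456.46 kPa


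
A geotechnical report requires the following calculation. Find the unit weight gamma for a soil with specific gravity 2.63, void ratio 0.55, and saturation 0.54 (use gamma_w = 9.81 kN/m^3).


Result: 18.525 kN/m^3

Derivation:
Using gamma = gamma_w * (Gs + S*e) / (1 + e)
Numerator: Gs + S*e = 2.63 + 0.54*0.55 = 2.927
Denominator: 1 + e = 1 + 0.55 = 1.55
gamma = 9.81 * 2.927 / 1.55
gamma = 18.525 kN/m^3


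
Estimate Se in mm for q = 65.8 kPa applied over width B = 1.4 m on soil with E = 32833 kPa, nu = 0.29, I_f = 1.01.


Using Se = q * B * (1 - nu^2) * I_f / E
1 - nu^2 = 1 - 0.29^2 = 0.9159
Se = 65.8 * 1.4 * 0.9159 * 1.01 / 32833
Se = 0.002595 m
Convert to mm: Se = 0.002595 * 1000 = 2.595 mm


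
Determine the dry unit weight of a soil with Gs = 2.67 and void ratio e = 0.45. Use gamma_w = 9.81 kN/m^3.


Using gamma_d = Gs * gamma_w / (1 + e)
gamma_d = 2.67 * 9.81 / (1 + 0.45)
gamma_d = 2.67 * 9.81 / 1.45
gamma_d = 18.064 kN/m^3


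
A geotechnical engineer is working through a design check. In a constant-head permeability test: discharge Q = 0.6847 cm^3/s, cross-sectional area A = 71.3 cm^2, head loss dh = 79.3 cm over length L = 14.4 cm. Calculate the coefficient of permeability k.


Result: 0.001744 cm/s

Derivation:
Compute hydraulic gradient:
i = dh / L = 79.3 / 14.4 = 5.50694
Then apply Darcy's law:
k = Q / (A * i)
k = 0.6847 / (71.3 * 5.50694)
k = 0.6847 / 392.645
k = 0.001744 cm/s


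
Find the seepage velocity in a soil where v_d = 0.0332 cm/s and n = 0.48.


Using v_s = v_d / n
v_s = 0.0332 / 0.48
v_s = 0.06917 cm/s


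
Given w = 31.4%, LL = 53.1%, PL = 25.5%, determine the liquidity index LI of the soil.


First compute the plasticity index:
PI = LL - PL = 53.1 - 25.5 = 27.6
Then compute the liquidity index:
LI = (w - PL) / PI
LI = (31.4 - 25.5) / 27.6
LI = 0.214


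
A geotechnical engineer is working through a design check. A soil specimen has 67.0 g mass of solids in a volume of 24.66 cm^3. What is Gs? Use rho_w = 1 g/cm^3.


Using Gs = m_s / (V_s * rho_w)
Since rho_w = 1 g/cm^3:
Gs = 67.0 / 24.66
Gs = 2.717


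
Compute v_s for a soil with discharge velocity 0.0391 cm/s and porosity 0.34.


Using v_s = v_d / n
v_s = 0.0391 / 0.34
v_s = 0.115 cm/s


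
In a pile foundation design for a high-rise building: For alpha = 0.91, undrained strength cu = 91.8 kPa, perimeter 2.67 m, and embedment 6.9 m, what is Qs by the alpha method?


Result: 1539.02 kN

Derivation:
Using Qs = alpha * cu * perimeter * L
Qs = 0.91 * 91.8 * 2.67 * 6.9
Qs = 1539.02 kN


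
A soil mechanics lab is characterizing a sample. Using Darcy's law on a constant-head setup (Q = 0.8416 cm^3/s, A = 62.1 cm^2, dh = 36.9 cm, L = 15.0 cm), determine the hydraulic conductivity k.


Result: 0.005509 cm/s

Derivation:
Compute hydraulic gradient:
i = dh / L = 36.9 / 15.0 = 2.46
Then apply Darcy's law:
k = Q / (A * i)
k = 0.8416 / (62.1 * 2.46)
k = 0.8416 / 152.766
k = 0.005509 cm/s


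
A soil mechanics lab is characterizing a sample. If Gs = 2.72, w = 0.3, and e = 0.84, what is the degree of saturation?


Using S = Gs * w / e
S = 2.72 * 0.3 / 0.84
S = 0.9714


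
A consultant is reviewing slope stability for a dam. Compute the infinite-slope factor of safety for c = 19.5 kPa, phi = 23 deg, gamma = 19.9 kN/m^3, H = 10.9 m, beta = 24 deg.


Result: 1.195

Derivation:
Using Fs = c / (gamma*H*sin(beta)*cos(beta)) + tan(phi)/tan(beta)
Cohesion contribution = 19.5 / (19.9*10.9*sin(24)*cos(24))
Cohesion contribution = 0.241942
Friction contribution = tan(23)/tan(24) = 0.953386
Fs = 0.241942 + 0.953386
Fs = 1.195


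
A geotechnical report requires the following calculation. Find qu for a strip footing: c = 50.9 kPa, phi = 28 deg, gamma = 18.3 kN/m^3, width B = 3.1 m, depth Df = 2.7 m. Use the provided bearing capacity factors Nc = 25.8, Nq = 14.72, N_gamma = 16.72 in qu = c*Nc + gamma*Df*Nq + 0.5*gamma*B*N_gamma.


Compute qu = c*Nc + gamma*Df*Nq + 0.5*gamma*B*N_gamma
Term 1: 50.9 * 25.8 = 1313.22
Term 2: 18.3 * 2.7 * 14.72 = 727.3152
Term 3: 0.5 * 18.3 * 3.1 * 16.72 = 474.2628
qu = 1313.22 + 727.3152 + 474.2628
qu = 2514.8 kPa


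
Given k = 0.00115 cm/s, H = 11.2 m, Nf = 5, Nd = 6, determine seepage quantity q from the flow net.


Convert k to m/s for unit consistency with H:
k = 0.00115 cm/s = 0.00115 / 100 m/s = 1.15e-05 m/s
Using q = k * H * Nf / Nd
Nf / Nd = 5 / 6 = 0.8333
q = 1.15e-05 * 11.2 * 0.8333
q = 0.0001073 m^3/s per m


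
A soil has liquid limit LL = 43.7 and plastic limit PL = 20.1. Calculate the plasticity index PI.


Result: 23.6

Derivation:
Using PI = LL - PL
PI = 43.7 - 20.1
PI = 23.6


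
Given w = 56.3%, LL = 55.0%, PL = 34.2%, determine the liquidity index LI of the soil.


Result: 1.062

Derivation:
First compute the plasticity index:
PI = LL - PL = 55.0 - 34.2 = 20.8
Then compute the liquidity index:
LI = (w - PL) / PI
LI = (56.3 - 34.2) / 20.8
LI = 1.062


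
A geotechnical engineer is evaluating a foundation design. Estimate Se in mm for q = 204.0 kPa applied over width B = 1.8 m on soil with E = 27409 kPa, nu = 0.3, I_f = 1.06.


Result: 12.923 mm

Derivation:
Using Se = q * B * (1 - nu^2) * I_f / E
1 - nu^2 = 1 - 0.3^2 = 0.91
Se = 204.0 * 1.8 * 0.91 * 1.06 / 27409
Se = 0.012923 m
Convert to mm: Se = 0.012923 * 1000 = 12.923 mm


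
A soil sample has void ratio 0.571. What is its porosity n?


Using the relation n = e / (1 + e)
n = 0.571 / (1 + 0.571)
n = 0.571 / 1.571
n = 0.3635


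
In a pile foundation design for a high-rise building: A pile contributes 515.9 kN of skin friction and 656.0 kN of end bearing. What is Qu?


Using Qu = Qf + Qb
Qu = 515.9 + 656.0
Qu = 1171.9 kN


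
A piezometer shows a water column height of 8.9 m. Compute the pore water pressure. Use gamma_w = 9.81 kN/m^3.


Result: 87.31 kPa

Derivation:
Using u = gamma_w * h_w
u = 9.81 * 8.9
u = 87.31 kPa


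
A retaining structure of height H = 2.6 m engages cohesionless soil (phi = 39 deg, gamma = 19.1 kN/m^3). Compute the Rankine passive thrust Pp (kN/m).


Compute passive earth pressure coefficient:
Kp = tan^2(45 + phi/2) = tan^2(64.5) = 4.395495
Compute passive force:
Pp = 0.5 * Kp * gamma * H^2
Pp = 0.5 * 4.395495 * 19.1 * 2.6^2
Pp = 283.76 kN/m


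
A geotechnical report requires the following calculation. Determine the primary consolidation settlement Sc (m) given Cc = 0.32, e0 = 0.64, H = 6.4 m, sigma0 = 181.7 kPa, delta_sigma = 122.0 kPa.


Using Sc = Cc * H / (1 + e0) * log10((sigma0 + delta_sigma) / sigma0)
Stress ratio = (181.7 + 122.0) / 181.7 = 1.67144
log10(1.67144) = 0.22309
Cc * H / (1 + e0) = 0.32 * 6.4 / (1 + 0.64) = 1.24878
Sc = 1.24878 * 0.22309
Sc = 0.2786 m


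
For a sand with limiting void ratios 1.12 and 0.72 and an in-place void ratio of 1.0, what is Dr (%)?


Using Dr = (e_max - e) / (e_max - e_min) * 100
e_max - e = 1.12 - 1.0 = 0.12
e_max - e_min = 1.12 - 0.72 = 0.4
Dr = 0.12 / 0.4 * 100
Dr = 30.0 %


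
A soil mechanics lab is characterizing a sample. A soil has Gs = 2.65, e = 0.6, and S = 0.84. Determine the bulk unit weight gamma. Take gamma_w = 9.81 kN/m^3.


Using gamma = gamma_w * (Gs + S*e) / (1 + e)
Numerator: Gs + S*e = 2.65 + 0.84*0.6 = 3.154
Denominator: 1 + e = 1 + 0.6 = 1.6
gamma = 9.81 * 3.154 / 1.6
gamma = 19.338 kN/m^3


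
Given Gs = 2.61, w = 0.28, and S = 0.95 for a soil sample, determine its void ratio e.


Using the relation e = Gs * w / S
e = 2.61 * 0.28 / 0.95
e = 0.7693


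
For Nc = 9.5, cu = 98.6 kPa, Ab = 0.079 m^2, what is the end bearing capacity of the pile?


Result: 74.0 kN

Derivation:
Using Qb = Nc * cu * Ab
Qb = 9.5 * 98.6 * 0.079
Qb = 74.0 kN


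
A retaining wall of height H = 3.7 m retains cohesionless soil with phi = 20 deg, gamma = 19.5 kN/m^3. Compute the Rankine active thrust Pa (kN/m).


Result: 65.44 kN/m

Derivation:
Compute active earth pressure coefficient:
Ka = tan^2(45 - phi/2) = tan^2(35.0) = 0.490291
Compute active force:
Pa = 0.5 * Ka * gamma * H^2
Pa = 0.5 * 0.490291 * 19.5 * 3.7^2
Pa = 65.44 kN/m


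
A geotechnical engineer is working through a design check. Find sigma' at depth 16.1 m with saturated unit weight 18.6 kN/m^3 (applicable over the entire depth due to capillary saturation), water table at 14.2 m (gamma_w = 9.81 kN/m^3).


Total stress = gamma_sat * depth
sigma = 18.6 * 16.1 = 299.46 kPa
Pore water pressure u = gamma_w * (depth - d_wt)
u = 9.81 * (16.1 - 14.2) = 18.639 kPa
Effective stress = sigma - u
sigma' = 299.46 - 18.639 = 280.82 kPa


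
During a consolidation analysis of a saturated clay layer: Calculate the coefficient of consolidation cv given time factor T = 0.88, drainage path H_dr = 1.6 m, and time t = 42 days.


Result: 0.05364 m^2/day

Derivation:
Using cv = T * H_dr^2 / t
H_dr^2 = 1.6^2 = 2.56
cv = 0.88 * 2.56 / 42
cv = 0.05364 m^2/day


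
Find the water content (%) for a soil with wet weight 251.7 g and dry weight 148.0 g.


Using w = (m_wet - m_dry) / m_dry * 100
m_wet - m_dry = 251.7 - 148.0 = 103.7 g
w = 103.7 / 148.0 * 100
w = 70.07 %


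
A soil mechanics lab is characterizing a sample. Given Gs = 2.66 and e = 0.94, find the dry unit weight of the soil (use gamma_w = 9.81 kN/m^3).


Using gamma_d = Gs * gamma_w / (1 + e)
gamma_d = 2.66 * 9.81 / (1 + 0.94)
gamma_d = 2.66 * 9.81 / 1.94
gamma_d = 13.451 kN/m^3


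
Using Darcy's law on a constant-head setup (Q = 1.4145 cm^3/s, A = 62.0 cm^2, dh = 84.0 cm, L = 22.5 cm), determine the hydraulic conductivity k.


Compute hydraulic gradient:
i = dh / L = 84.0 / 22.5 = 3.73333
Then apply Darcy's law:
k = Q / (A * i)
k = 1.4145 / (62.0 * 3.73333)
k = 1.4145 / 231.467
k = 0.006111 cm/s


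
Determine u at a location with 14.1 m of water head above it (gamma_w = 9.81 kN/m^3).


Using u = gamma_w * h_w
u = 9.81 * 14.1
u = 138.32 kPa


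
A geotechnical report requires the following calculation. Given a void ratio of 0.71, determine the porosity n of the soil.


Using the relation n = e / (1 + e)
n = 0.71 / (1 + 0.71)
n = 0.71 / 1.71
n = 0.4152


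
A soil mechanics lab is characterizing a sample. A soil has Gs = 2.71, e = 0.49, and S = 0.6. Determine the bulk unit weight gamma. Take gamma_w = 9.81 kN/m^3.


Using gamma = gamma_w * (Gs + S*e) / (1 + e)
Numerator: Gs + S*e = 2.71 + 0.6*0.49 = 3.004
Denominator: 1 + e = 1 + 0.49 = 1.49
gamma = 9.81 * 3.004 / 1.49
gamma = 19.778 kN/m^3


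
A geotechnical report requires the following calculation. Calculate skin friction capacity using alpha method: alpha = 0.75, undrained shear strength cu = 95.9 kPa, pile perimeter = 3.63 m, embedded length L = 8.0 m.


Using Qs = alpha * cu * perimeter * L
Qs = 0.75 * 95.9 * 3.63 * 8.0
Qs = 2088.7 kN


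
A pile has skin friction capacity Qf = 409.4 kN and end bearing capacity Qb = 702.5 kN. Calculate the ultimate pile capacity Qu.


Using Qu = Qf + Qb
Qu = 409.4 + 702.5
Qu = 1111.9 kN


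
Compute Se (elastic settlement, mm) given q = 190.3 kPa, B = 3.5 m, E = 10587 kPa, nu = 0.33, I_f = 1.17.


Using Se = q * B * (1 - nu^2) * I_f / E
1 - nu^2 = 1 - 0.33^2 = 0.8911
Se = 190.3 * 3.5 * 0.8911 * 1.17 / 10587
Se = 0.065591 m
Convert to mm: Se = 0.065591 * 1000 = 65.591 mm


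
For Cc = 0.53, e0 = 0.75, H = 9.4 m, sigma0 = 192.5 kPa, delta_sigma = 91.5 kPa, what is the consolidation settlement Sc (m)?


Result: 0.4808 m

Derivation:
Using Sc = Cc * H / (1 + e0) * log10((sigma0 + delta_sigma) / sigma0)
Stress ratio = (192.5 + 91.5) / 192.5 = 1.47532
log10(1.47532) = 0.168888
Cc * H / (1 + e0) = 0.53 * 9.4 / (1 + 0.75) = 2.84686
Sc = 2.84686 * 0.168888
Sc = 0.4808 m


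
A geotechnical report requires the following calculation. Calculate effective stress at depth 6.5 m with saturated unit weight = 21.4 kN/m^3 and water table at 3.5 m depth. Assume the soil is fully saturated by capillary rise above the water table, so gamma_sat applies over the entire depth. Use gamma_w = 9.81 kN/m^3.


Total stress = gamma_sat * depth
sigma = 21.4 * 6.5 = 139.1 kPa
Pore water pressure u = gamma_w * (depth - d_wt)
u = 9.81 * (6.5 - 3.5) = 29.43 kPa
Effective stress = sigma - u
sigma' = 139.1 - 29.43 = 109.67 kPa


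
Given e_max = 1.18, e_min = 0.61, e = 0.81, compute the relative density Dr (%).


Result: 64.91 %

Derivation:
Using Dr = (e_max - e) / (e_max - e_min) * 100
e_max - e = 1.18 - 0.81 = 0.37
e_max - e_min = 1.18 - 0.61 = 0.57
Dr = 0.37 / 0.57 * 100
Dr = 64.91 %


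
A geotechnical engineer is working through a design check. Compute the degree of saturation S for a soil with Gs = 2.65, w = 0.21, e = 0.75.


Result: 0.742

Derivation:
Using S = Gs * w / e
S = 2.65 * 0.21 / 0.75
S = 0.742


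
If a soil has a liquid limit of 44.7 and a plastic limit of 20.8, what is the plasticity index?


Using PI = LL - PL
PI = 44.7 - 20.8
PI = 23.9


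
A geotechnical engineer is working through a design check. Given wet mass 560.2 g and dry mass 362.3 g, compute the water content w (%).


Using w = (m_wet - m_dry) / m_dry * 100
m_wet - m_dry = 560.2 - 362.3 = 197.9 g
w = 197.9 / 362.3 * 100
w = 54.62 %


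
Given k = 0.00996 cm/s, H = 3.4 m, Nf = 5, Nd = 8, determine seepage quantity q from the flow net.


Convert k to m/s for unit consistency with H:
k = 0.00996 cm/s = 0.00996 / 100 m/s = 9.96e-05 m/s
Using q = k * H * Nf / Nd
Nf / Nd = 5 / 8 = 0.625
q = 9.96e-05 * 3.4 * 0.625
q = 0.0002116 m^3/s per m


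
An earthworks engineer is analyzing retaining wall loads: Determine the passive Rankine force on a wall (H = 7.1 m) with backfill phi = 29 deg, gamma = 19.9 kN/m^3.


Compute passive earth pressure coefficient:
Kp = tan^2(45 + phi/2) = tan^2(59.5) = 2.88206
Compute passive force:
Pp = 0.5 * Kp * gamma * H^2
Pp = 0.5 * 2.88206 * 19.9 * 7.1^2
Pp = 1445.58 kN/m


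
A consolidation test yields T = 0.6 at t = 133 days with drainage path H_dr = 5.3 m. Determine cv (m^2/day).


Using cv = T * H_dr^2 / t
H_dr^2 = 5.3^2 = 28.09
cv = 0.6 * 28.09 / 133
cv = 0.12672 m^2/day


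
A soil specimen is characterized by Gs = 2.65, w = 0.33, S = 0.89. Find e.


Result: 0.9826

Derivation:
Using the relation e = Gs * w / S
e = 2.65 * 0.33 / 0.89
e = 0.9826


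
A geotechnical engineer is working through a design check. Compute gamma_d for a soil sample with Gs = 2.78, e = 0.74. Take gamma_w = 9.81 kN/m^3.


Using gamma_d = Gs * gamma_w / (1 + e)
gamma_d = 2.78 * 9.81 / (1 + 0.74)
gamma_d = 2.78 * 9.81 / 1.74
gamma_d = 15.673 kN/m^3


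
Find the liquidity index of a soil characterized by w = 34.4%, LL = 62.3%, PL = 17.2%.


First compute the plasticity index:
PI = LL - PL = 62.3 - 17.2 = 45.1
Then compute the liquidity index:
LI = (w - PL) / PI
LI = (34.4 - 17.2) / 45.1
LI = 0.381


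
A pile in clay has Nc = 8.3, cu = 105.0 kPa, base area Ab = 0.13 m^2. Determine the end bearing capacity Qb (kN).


Result: 113.3 kN

Derivation:
Using Qb = Nc * cu * Ab
Qb = 8.3 * 105.0 * 0.13
Qb = 113.3 kN


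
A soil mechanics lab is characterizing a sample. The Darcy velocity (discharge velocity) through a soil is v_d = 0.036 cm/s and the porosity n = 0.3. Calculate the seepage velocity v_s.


Using v_s = v_d / n
v_s = 0.036 / 0.3
v_s = 0.12 cm/s


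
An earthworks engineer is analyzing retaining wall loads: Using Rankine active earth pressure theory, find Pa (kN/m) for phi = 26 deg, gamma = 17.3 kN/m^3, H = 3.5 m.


Compute active earth pressure coefficient:
Ka = tan^2(45 - phi/2) = tan^2(32.0) = 0.390462
Compute active force:
Pa = 0.5 * Ka * gamma * H^2
Pa = 0.5 * 0.390462 * 17.3 * 3.5^2
Pa = 41.37 kN/m


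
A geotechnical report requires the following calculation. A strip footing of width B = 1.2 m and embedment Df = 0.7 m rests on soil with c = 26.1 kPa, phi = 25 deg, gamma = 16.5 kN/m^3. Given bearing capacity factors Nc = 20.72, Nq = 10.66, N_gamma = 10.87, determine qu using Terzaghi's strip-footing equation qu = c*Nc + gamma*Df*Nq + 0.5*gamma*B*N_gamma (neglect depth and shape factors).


Result: 771.53 kPa

Derivation:
Compute qu = c*Nc + gamma*Df*Nq + 0.5*gamma*B*N_gamma
Term 1: 26.1 * 20.72 = 540.792
Term 2: 16.5 * 0.7 * 10.66 = 123.123
Term 3: 0.5 * 16.5 * 1.2 * 10.87 = 107.613
qu = 540.792 + 123.123 + 107.613
qu = 771.53 kPa
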